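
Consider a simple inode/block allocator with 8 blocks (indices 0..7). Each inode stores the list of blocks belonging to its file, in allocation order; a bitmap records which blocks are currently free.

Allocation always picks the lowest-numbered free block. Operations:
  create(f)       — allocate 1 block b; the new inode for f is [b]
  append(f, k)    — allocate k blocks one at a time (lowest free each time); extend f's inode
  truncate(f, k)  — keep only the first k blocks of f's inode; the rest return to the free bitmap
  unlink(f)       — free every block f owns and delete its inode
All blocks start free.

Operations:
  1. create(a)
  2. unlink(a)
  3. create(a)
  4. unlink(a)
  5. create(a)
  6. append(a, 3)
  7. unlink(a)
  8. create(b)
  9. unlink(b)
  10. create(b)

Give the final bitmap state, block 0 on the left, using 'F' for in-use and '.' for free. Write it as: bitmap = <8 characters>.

[1] create(a) — a=0 (map F.......)
[2] unlink(a) —  (map ........)
[3] create(a) — a=0 (map F.......)
[4] unlink(a) —  (map ........)
[5] create(a) — a=0 (map F.......)
[6] append(a, 3) — a=0,1,2,3 (map FFFF....)
[7] unlink(a) —  (map ........)
[8] create(b) — b=0 (map F.......)
[9] unlink(b) —  (map ........)
[10] create(b) — b=0 (map F.......)

bitmap = F.......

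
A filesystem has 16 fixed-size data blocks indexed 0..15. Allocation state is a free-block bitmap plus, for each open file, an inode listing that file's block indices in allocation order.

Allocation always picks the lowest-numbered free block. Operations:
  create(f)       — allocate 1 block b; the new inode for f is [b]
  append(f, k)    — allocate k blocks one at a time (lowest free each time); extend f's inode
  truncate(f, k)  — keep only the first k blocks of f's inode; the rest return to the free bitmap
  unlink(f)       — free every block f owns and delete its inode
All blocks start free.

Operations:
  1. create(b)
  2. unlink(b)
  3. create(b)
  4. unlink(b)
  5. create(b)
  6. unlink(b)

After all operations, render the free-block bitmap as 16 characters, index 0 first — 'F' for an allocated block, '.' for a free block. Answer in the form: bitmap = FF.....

create(b): bitmap=F............... | b=[0]
unlink(b): bitmap=................ | 
create(b): bitmap=F............... | b=[0]
unlink(b): bitmap=................ | 
create(b): bitmap=F............... | b=[0]
unlink(b): bitmap=................ | 

bitmap = ................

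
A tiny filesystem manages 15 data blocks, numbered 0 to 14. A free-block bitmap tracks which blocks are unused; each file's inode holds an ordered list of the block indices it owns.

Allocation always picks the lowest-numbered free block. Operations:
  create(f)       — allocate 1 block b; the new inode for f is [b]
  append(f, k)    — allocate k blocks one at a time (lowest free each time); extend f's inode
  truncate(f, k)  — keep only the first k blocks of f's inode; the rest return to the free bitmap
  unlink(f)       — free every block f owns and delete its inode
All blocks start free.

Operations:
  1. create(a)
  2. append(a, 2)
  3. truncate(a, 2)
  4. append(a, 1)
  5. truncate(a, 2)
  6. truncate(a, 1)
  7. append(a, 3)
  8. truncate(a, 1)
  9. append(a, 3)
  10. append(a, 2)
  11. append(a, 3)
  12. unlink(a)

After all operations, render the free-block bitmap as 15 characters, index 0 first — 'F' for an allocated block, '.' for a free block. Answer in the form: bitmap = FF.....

bitmap = ...............

create(a): bitmap=F.............. | a=[0]
append(a, 2): bitmap=FFF............ | a=[0, 1, 2]
truncate(a, 2): bitmap=FF............. | a=[0, 1]
append(a, 1): bitmap=FFF............ | a=[0, 1, 2]
truncate(a, 2): bitmap=FF............. | a=[0, 1]
truncate(a, 1): bitmap=F.............. | a=[0]
append(a, 3): bitmap=FFFF........... | a=[0, 1, 2, 3]
truncate(a, 1): bitmap=F.............. | a=[0]
append(a, 3): bitmap=FFFF........... | a=[0, 1, 2, 3]
append(a, 2): bitmap=FFFFFF......... | a=[0, 1, 2, 3, 4, 5]
append(a, 3): bitmap=FFFFFFFFF...... | a=[0, 1, 2, 3, 4, 5, 6, 7, 8]
unlink(a): bitmap=............... | 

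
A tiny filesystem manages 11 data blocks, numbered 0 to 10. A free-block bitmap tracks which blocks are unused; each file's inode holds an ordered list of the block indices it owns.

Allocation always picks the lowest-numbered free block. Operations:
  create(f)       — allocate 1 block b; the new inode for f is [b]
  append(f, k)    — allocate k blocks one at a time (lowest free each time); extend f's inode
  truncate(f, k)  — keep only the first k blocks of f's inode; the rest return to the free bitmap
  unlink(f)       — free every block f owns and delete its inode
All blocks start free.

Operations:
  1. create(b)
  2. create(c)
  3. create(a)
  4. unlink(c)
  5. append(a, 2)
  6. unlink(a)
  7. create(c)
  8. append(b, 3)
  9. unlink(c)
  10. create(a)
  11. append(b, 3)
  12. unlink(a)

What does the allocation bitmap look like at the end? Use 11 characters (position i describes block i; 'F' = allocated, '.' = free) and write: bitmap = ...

create(b): bitmap=F.......... | b=[0]
create(c): bitmap=FF......... | b=[0] c=[1]
create(a): bitmap=FFF........ | a=[2] b=[0] c=[1]
unlink(c): bitmap=F.F........ | a=[2] b=[0]
append(a, 2): bitmap=FFFF....... | a=[2, 1, 3] b=[0]
unlink(a): bitmap=F.......... | b=[0]
create(c): bitmap=FF......... | b=[0] c=[1]
append(b, 3): bitmap=FFFFF...... | b=[0, 2, 3, 4] c=[1]
unlink(c): bitmap=F.FFF...... | b=[0, 2, 3, 4]
create(a): bitmap=FFFFF...... | a=[1] b=[0, 2, 3, 4]
append(b, 3): bitmap=FFFFFFFF... | a=[1] b=[0, 2, 3, 4, 5, 6, 7]
unlink(a): bitmap=F.FFFFFF... | b=[0, 2, 3, 4, 5, 6, 7]

bitmap = F.FFFFFF...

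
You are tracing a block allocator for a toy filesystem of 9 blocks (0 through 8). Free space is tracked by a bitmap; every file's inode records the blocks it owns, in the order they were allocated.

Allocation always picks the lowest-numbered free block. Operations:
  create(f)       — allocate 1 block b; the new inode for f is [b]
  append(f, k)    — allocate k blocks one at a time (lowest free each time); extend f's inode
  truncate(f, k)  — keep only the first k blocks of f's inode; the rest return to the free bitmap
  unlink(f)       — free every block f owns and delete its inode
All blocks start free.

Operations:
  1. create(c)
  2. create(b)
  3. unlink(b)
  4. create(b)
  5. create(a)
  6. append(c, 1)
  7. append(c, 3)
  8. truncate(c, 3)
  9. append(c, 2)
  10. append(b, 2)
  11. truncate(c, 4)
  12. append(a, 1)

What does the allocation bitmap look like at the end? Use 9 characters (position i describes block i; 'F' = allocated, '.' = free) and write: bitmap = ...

bitmap = FFFFFFFFF

[1] create(c) — c=0 (map F........)
[2] create(b) — b=1 c=0 (map FF.......)
[3] unlink(b) — c=0 (map F........)
[4] create(b) — b=1 c=0 (map FF.......)
[5] create(a) — a=2 b=1 c=0 (map FFF......)
[6] append(c, 1) — a=2 b=1 c=0,3 (map FFFF.....)
[7] append(c, 3) — a=2 b=1 c=0,3,4,5,6 (map FFFFFFF..)
[8] truncate(c, 3) — a=2 b=1 c=0,3,4 (map FFFFF....)
[9] append(c, 2) — a=2 b=1 c=0,3,4,5,6 (map FFFFFFF..)
[10] append(b, 2) — a=2 b=1,7,8 c=0,3,4,5,6 (map FFFFFFFFF)
[11] truncate(c, 4) — a=2 b=1,7,8 c=0,3,4,5 (map FFFFFF.FF)
[12] append(a, 1) — a=2,6 b=1,7,8 c=0,3,4,5 (map FFFFFFFFF)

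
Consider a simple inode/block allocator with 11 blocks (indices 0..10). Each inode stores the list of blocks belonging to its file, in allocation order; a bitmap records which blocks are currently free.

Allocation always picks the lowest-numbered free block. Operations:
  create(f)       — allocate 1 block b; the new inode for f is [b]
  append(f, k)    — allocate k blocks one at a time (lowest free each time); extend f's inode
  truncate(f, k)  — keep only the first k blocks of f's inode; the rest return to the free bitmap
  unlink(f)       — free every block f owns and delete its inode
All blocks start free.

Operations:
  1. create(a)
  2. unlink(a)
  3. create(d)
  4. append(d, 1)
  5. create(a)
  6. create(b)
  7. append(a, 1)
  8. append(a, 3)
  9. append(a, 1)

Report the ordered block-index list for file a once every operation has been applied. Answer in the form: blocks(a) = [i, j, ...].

create(a): bitmap=F.......... | a=[0]
unlink(a): bitmap=........... | 
create(d): bitmap=F.......... | d=[0]
append(d, 1): bitmap=FF......... | d=[0, 1]
create(a): bitmap=FFF........ | a=[2] d=[0, 1]
create(b): bitmap=FFFF....... | a=[2] b=[3] d=[0, 1]
append(a, 1): bitmap=FFFFF...... | a=[2, 4] b=[3] d=[0, 1]
append(a, 3): bitmap=FFFFFFFF... | a=[2, 4, 5, 6, 7] b=[3] d=[0, 1]
append(a, 1): bitmap=FFFFFFFFF.. | a=[2, 4, 5, 6, 7, 8] b=[3] d=[0, 1]

blocks(a) = [2, 4, 5, 6, 7, 8]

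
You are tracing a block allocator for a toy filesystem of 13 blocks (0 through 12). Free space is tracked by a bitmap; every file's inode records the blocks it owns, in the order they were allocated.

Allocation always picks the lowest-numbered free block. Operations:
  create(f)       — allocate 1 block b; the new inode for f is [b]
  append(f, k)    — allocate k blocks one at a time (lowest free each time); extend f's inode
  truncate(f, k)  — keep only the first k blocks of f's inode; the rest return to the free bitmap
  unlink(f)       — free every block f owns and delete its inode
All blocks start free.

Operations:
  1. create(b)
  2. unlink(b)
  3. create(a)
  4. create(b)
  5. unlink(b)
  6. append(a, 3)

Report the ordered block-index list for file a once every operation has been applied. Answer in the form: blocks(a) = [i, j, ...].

after create(b) → b:[0]  free=[F............]
after unlink(b) →   free=[.............]
after create(a) → a:[0]  free=[F............]
after create(b) → a:[0], b:[1]  free=[FF...........]
after unlink(b) → a:[0]  free=[F............]
after append(a, 3) → a:[0, 1, 2, 3]  free=[FFFF.........]

blocks(a) = [0, 1, 2, 3]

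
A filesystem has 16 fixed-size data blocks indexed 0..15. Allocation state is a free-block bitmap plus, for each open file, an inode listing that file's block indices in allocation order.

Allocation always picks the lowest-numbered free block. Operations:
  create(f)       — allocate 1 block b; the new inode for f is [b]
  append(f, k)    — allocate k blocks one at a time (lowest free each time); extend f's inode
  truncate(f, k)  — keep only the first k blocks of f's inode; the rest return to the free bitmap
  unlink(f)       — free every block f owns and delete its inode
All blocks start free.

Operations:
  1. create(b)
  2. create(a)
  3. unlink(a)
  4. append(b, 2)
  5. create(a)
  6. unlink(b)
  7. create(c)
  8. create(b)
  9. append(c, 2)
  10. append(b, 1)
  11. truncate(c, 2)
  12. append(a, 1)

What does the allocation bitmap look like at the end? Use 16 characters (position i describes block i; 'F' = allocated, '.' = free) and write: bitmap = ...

bitmap = FFFFFF..........

  1. create(b)  ⇒  F...............  {b→[0]}
  2. create(a)  ⇒  FF..............  {a→[1]; b→[0]}
  3. unlink(a)  ⇒  F...............  {b→[0]}
  4. append(b, 2)  ⇒  FFF.............  {b→[0, 1, 2]}
  5. create(a)  ⇒  FFFF............  {a→[3]; b→[0, 1, 2]}
  6. unlink(b)  ⇒  ...F............  {a→[3]}
  7. create(c)  ⇒  F..F............  {a→[3]; c→[0]}
  8. create(b)  ⇒  FF.F............  {a→[3]; b→[1]; c→[0]}
  9. append(c, 2)  ⇒  FFFFF...........  {a→[3]; b→[1]; c→[0, 2, 4]}
  10. append(b, 1)  ⇒  FFFFFF..........  {a→[3]; b→[1, 5]; c→[0, 2, 4]}
  11. truncate(c, 2)  ⇒  FFFF.F..........  {a→[3]; b→[1, 5]; c→[0, 2]}
  12. append(a, 1)  ⇒  FFFFFF..........  {a→[3, 4]; b→[1, 5]; c→[0, 2]}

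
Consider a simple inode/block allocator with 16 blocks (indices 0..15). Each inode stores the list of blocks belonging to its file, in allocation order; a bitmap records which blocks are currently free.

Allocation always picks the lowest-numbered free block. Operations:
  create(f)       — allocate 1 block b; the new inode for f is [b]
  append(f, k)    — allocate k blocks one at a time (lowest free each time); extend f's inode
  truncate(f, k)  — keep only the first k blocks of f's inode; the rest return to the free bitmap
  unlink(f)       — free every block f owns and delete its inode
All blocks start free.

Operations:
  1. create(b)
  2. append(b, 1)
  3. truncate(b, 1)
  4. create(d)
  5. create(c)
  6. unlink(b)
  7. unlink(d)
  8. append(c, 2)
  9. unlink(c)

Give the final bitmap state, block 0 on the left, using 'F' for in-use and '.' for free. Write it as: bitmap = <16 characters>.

bitmap = ................

after create(b) → b:[0]  free=[F...............]
after append(b, 1) → b:[0, 1]  free=[FF..............]
after truncate(b, 1) → b:[0]  free=[F...............]
after create(d) → b:[0], d:[1]  free=[FF..............]
after create(c) → b:[0], c:[2], d:[1]  free=[FFF.............]
after unlink(b) → c:[2], d:[1]  free=[.FF.............]
after unlink(d) → c:[2]  free=[..F.............]
after append(c, 2) → c:[2, 0, 1]  free=[FFF.............]
after unlink(c) →   free=[................]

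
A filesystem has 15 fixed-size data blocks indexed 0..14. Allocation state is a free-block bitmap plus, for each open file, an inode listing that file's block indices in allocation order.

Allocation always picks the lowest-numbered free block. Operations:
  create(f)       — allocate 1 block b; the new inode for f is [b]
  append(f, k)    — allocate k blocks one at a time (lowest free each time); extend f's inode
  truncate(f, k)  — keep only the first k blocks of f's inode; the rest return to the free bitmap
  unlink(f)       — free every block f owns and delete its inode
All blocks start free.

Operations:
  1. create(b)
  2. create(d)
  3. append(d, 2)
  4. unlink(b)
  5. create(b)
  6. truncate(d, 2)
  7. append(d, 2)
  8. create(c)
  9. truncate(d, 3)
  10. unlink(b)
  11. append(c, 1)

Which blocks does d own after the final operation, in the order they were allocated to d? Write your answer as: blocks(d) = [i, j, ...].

blocks(d) = [1, 2, 3]

create(b): bitmap=F.............. | b=[0]
create(d): bitmap=FF............. | b=[0] d=[1]
append(d, 2): bitmap=FFFF........... | b=[0] d=[1, 2, 3]
unlink(b): bitmap=.FFF........... | d=[1, 2, 3]
create(b): bitmap=FFFF........... | b=[0] d=[1, 2, 3]
truncate(d, 2): bitmap=FFF............ | b=[0] d=[1, 2]
append(d, 2): bitmap=FFFFF.......... | b=[0] d=[1, 2, 3, 4]
create(c): bitmap=FFFFFF......... | b=[0] c=[5] d=[1, 2, 3, 4]
truncate(d, 3): bitmap=FFFF.F......... | b=[0] c=[5] d=[1, 2, 3]
unlink(b): bitmap=.FFF.F......... | c=[5] d=[1, 2, 3]
append(c, 1): bitmap=FFFF.F......... | c=[5, 0] d=[1, 2, 3]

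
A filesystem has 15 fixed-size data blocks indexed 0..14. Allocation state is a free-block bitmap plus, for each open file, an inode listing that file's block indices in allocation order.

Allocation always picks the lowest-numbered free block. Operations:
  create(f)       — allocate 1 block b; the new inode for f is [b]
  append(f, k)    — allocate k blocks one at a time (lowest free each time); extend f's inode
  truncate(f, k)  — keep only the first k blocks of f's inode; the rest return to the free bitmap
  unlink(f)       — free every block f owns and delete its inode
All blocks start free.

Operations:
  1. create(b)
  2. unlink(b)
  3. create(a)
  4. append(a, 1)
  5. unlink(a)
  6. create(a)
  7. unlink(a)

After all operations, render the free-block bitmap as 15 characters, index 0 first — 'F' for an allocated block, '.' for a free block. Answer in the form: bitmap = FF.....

bitmap = ...............

[1] create(b) — b=0 (map F..............)
[2] unlink(b) —  (map ...............)
[3] create(a) — a=0 (map F..............)
[4] append(a, 1) — a=0,1 (map FF.............)
[5] unlink(a) —  (map ...............)
[6] create(a) — a=0 (map F..............)
[7] unlink(a) —  (map ...............)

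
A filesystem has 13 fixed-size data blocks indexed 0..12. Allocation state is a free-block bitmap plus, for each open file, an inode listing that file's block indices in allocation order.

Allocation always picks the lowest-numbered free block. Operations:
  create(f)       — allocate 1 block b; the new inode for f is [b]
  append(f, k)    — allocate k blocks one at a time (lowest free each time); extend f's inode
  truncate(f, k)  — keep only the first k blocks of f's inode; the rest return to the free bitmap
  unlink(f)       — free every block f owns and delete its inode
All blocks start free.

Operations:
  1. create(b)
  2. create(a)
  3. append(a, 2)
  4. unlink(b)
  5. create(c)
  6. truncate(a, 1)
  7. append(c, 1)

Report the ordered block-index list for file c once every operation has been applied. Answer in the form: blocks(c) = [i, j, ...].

blocks(c) = [0, 2]

[1] create(b) — b=0 (map F............)
[2] create(a) — a=1 b=0 (map FF...........)
[3] append(a, 2) — a=1,2,3 b=0 (map FFFF.........)
[4] unlink(b) — a=1,2,3 (map .FFF.........)
[5] create(c) — a=1,2,3 c=0 (map FFFF.........)
[6] truncate(a, 1) — a=1 c=0 (map FF...........)
[7] append(c, 1) — a=1 c=0,2 (map FFF..........)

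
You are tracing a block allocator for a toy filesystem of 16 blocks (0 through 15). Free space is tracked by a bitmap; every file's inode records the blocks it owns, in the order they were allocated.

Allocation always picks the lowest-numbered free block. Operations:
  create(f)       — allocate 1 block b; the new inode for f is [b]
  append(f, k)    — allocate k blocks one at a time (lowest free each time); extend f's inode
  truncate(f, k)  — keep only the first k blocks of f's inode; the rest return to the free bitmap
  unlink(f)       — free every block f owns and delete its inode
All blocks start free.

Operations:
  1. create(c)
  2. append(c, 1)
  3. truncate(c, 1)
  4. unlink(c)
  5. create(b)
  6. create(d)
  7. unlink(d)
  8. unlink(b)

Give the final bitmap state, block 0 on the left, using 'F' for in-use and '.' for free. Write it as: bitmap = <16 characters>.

  1. create(c)  ⇒  F...............  {c→[0]}
  2. append(c, 1)  ⇒  FF..............  {c→[0, 1]}
  3. truncate(c, 1)  ⇒  F...............  {c→[0]}
  4. unlink(c)  ⇒  ................  {}
  5. create(b)  ⇒  F...............  {b→[0]}
  6. create(d)  ⇒  FF..............  {b→[0]; d→[1]}
  7. unlink(d)  ⇒  F...............  {b→[0]}
  8. unlink(b)  ⇒  ................  {}

bitmap = ................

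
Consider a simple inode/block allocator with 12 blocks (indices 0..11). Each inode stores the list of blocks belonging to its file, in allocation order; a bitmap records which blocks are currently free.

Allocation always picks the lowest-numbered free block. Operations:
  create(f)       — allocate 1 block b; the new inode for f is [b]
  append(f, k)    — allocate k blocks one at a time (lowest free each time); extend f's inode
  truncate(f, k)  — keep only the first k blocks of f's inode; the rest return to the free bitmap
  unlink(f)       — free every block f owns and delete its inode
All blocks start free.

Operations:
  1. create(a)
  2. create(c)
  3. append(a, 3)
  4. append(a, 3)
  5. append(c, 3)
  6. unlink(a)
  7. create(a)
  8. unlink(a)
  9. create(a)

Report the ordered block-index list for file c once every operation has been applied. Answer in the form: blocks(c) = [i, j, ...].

blocks(c) = [1, 8, 9, 10]

create(a): bitmap=F........... | a=[0]
create(c): bitmap=FF.......... | a=[0] c=[1]
append(a, 3): bitmap=FFFFF....... | a=[0, 2, 3, 4] c=[1]
append(a, 3): bitmap=FFFFFFFF.... | a=[0, 2, 3, 4, 5, 6, 7] c=[1]
append(c, 3): bitmap=FFFFFFFFFFF. | a=[0, 2, 3, 4, 5, 6, 7] c=[1, 8, 9, 10]
unlink(a): bitmap=.F......FFF. | c=[1, 8, 9, 10]
create(a): bitmap=FF......FFF. | a=[0] c=[1, 8, 9, 10]
unlink(a): bitmap=.F......FFF. | c=[1, 8, 9, 10]
create(a): bitmap=FF......FFF. | a=[0] c=[1, 8, 9, 10]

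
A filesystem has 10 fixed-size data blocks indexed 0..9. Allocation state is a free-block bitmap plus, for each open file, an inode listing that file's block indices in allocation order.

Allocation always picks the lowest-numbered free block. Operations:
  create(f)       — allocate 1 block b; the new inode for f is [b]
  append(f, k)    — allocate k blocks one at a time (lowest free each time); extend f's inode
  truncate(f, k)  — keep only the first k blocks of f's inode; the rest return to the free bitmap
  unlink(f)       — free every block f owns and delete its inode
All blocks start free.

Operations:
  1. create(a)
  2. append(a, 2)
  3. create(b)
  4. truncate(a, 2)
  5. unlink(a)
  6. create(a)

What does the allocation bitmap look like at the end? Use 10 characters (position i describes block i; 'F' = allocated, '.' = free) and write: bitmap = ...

[1] create(a) — a=0 (map F.........)
[2] append(a, 2) — a=0,1,2 (map FFF.......)
[3] create(b) — a=0,1,2 b=3 (map FFFF......)
[4] truncate(a, 2) — a=0,1 b=3 (map FF.F......)
[5] unlink(a) — b=3 (map ...F......)
[6] create(a) — a=0 b=3 (map F..F......)

bitmap = F..F......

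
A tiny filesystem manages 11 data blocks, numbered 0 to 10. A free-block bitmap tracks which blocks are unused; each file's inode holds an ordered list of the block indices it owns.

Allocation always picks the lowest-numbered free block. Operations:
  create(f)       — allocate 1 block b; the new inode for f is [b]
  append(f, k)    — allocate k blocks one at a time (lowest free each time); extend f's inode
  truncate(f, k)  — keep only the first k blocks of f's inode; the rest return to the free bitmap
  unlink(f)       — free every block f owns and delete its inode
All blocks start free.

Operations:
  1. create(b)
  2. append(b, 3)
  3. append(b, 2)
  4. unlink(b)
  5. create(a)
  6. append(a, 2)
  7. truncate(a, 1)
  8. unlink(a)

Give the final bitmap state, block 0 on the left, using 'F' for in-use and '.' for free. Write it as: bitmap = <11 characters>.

create(b): bitmap=F.......... | b=[0]
append(b, 3): bitmap=FFFF....... | b=[0, 1, 2, 3]
append(b, 2): bitmap=FFFFFF..... | b=[0, 1, 2, 3, 4, 5]
unlink(b): bitmap=........... | 
create(a): bitmap=F.......... | a=[0]
append(a, 2): bitmap=FFF........ | a=[0, 1, 2]
truncate(a, 1): bitmap=F.......... | a=[0]
unlink(a): bitmap=........... | 

bitmap = ...........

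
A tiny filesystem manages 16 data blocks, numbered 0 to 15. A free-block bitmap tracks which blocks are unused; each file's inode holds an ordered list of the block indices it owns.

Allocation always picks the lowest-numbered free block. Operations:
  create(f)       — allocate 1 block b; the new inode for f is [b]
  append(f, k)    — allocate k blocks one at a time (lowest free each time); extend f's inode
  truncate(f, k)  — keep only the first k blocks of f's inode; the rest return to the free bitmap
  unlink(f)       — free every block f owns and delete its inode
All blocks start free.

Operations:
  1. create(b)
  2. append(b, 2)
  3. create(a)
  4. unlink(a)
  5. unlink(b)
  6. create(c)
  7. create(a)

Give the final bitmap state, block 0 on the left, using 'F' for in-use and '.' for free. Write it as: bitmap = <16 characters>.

bitmap = FF..............

[1] create(b) — b=0 (map F...............)
[2] append(b, 2) — b=0,1,2 (map FFF.............)
[3] create(a) — a=3 b=0,1,2 (map FFFF............)
[4] unlink(a) — b=0,1,2 (map FFF.............)
[5] unlink(b) —  (map ................)
[6] create(c) — c=0 (map F...............)
[7] create(a) — a=1 c=0 (map FF..............)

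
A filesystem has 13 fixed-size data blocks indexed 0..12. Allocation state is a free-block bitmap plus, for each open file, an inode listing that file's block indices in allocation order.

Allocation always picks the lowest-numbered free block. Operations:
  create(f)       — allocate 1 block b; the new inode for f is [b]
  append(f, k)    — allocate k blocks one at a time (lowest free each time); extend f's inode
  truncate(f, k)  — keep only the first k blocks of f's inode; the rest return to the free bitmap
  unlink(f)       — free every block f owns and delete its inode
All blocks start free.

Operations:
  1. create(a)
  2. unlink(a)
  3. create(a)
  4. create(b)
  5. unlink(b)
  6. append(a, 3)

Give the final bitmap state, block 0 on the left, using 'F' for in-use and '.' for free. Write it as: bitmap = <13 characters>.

bitmap = FFFF.........

create(a): bitmap=F............ | a=[0]
unlink(a): bitmap=............. | 
create(a): bitmap=F............ | a=[0]
create(b): bitmap=FF........... | a=[0] b=[1]
unlink(b): bitmap=F............ | a=[0]
append(a, 3): bitmap=FFFF......... | a=[0, 1, 2, 3]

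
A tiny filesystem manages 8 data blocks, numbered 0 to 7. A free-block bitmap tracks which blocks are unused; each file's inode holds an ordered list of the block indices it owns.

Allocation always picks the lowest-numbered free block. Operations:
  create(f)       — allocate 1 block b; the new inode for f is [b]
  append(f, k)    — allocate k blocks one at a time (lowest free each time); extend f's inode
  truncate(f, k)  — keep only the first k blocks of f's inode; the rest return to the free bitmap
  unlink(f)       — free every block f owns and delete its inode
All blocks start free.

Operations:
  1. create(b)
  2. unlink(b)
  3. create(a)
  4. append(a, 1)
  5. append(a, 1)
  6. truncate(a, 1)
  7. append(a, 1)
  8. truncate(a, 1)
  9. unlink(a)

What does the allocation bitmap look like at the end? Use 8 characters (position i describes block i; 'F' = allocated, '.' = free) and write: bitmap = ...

bitmap = ........

[1] create(b) — b=0 (map F.......)
[2] unlink(b) —  (map ........)
[3] create(a) — a=0 (map F.......)
[4] append(a, 1) — a=0,1 (map FF......)
[5] append(a, 1) — a=0,1,2 (map FFF.....)
[6] truncate(a, 1) — a=0 (map F.......)
[7] append(a, 1) — a=0,1 (map FF......)
[8] truncate(a, 1) — a=0 (map F.......)
[9] unlink(a) —  (map ........)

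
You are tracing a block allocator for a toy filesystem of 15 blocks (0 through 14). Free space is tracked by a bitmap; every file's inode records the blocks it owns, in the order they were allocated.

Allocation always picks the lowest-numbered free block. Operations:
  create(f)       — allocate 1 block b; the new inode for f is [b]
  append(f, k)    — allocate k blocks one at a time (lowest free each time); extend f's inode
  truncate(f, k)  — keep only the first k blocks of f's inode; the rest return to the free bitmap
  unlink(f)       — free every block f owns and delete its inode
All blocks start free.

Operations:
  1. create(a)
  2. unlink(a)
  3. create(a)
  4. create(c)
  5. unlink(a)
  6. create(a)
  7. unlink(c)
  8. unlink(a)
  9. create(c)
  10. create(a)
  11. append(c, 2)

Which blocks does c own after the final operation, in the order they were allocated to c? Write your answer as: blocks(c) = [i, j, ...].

blocks(c) = [0, 2, 3]

[1] create(a) — a=0 (map F..............)
[2] unlink(a) —  (map ...............)
[3] create(a) — a=0 (map F..............)
[4] create(c) — a=0 c=1 (map FF.............)
[5] unlink(a) — c=1 (map .F.............)
[6] create(a) — a=0 c=1 (map FF.............)
[7] unlink(c) — a=0 (map F..............)
[8] unlink(a) —  (map ...............)
[9] create(c) — c=0 (map F..............)
[10] create(a) — a=1 c=0 (map FF.............)
[11] append(c, 2) — a=1 c=0,2,3 (map FFFF...........)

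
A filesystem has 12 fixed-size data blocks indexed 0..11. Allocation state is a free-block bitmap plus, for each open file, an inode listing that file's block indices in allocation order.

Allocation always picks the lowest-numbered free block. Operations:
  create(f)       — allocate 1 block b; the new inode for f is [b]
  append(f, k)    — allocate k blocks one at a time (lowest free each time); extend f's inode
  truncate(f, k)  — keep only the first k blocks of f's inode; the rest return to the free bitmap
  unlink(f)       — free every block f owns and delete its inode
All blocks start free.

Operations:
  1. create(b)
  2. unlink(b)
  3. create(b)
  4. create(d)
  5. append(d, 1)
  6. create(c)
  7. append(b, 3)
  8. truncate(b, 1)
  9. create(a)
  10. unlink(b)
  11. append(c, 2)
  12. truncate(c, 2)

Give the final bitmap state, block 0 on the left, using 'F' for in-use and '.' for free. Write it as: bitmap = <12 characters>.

bitmap = FFFFF.......

  1. create(b)  ⇒  F...........  {b→[0]}
  2. unlink(b)  ⇒  ............  {}
  3. create(b)  ⇒  F...........  {b→[0]}
  4. create(d)  ⇒  FF..........  {b→[0]; d→[1]}
  5. append(d, 1)  ⇒  FFF.........  {b→[0]; d→[1, 2]}
  6. create(c)  ⇒  FFFF........  {b→[0]; c→[3]; d→[1, 2]}
  7. append(b, 3)  ⇒  FFFFFFF.....  {b→[0, 4, 5, 6]; c→[3]; d→[1, 2]}
  8. truncate(b, 1)  ⇒  FFFF........  {b→[0]; c→[3]; d→[1, 2]}
  9. create(a)  ⇒  FFFFF.......  {a→[4]; b→[0]; c→[3]; d→[1, 2]}
  10. unlink(b)  ⇒  .FFFF.......  {a→[4]; c→[3]; d→[1, 2]}
  11. append(c, 2)  ⇒  FFFFFF......  {a→[4]; c→[3, 0, 5]; d→[1, 2]}
  12. truncate(c, 2)  ⇒  FFFFF.......  {a→[4]; c→[3, 0]; d→[1, 2]}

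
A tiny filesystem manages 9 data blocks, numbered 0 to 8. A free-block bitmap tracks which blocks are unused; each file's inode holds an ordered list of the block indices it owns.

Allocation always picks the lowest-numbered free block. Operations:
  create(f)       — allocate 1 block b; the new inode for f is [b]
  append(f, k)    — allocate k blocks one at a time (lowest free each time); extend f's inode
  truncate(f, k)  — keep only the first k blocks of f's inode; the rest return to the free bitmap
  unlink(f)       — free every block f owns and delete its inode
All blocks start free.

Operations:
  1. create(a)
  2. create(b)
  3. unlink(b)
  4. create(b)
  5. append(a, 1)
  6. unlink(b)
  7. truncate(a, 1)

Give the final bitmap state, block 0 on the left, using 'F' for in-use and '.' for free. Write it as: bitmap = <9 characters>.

create(a): bitmap=F........ | a=[0]
create(b): bitmap=FF....... | a=[0] b=[1]
unlink(b): bitmap=F........ | a=[0]
create(b): bitmap=FF....... | a=[0] b=[1]
append(a, 1): bitmap=FFF...... | a=[0, 2] b=[1]
unlink(b): bitmap=F.F...... | a=[0, 2]
truncate(a, 1): bitmap=F........ | a=[0]

bitmap = F........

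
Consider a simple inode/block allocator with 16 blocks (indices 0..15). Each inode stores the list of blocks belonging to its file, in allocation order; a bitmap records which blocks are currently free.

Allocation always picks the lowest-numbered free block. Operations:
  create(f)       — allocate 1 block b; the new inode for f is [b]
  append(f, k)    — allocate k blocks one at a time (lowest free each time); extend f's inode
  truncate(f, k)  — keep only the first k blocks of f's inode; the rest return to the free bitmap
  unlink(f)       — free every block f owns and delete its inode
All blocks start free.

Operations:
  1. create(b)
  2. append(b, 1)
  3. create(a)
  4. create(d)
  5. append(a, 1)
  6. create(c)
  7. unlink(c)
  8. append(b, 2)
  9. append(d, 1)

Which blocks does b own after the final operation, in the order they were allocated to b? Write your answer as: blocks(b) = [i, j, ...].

blocks(b) = [0, 1, 5, 6]

[1] create(b) — b=0 (map F...............)
[2] append(b, 1) — b=0,1 (map FF..............)
[3] create(a) — a=2 b=0,1 (map FFF.............)
[4] create(d) — a=2 b=0,1 d=3 (map FFFF............)
[5] append(a, 1) — a=2,4 b=0,1 d=3 (map FFFFF...........)
[6] create(c) — a=2,4 b=0,1 c=5 d=3 (map FFFFFF..........)
[7] unlink(c) — a=2,4 b=0,1 d=3 (map FFFFF...........)
[8] append(b, 2) — a=2,4 b=0,1,5,6 d=3 (map FFFFFFF.........)
[9] append(d, 1) — a=2,4 b=0,1,5,6 d=3,7 (map FFFFFFFF........)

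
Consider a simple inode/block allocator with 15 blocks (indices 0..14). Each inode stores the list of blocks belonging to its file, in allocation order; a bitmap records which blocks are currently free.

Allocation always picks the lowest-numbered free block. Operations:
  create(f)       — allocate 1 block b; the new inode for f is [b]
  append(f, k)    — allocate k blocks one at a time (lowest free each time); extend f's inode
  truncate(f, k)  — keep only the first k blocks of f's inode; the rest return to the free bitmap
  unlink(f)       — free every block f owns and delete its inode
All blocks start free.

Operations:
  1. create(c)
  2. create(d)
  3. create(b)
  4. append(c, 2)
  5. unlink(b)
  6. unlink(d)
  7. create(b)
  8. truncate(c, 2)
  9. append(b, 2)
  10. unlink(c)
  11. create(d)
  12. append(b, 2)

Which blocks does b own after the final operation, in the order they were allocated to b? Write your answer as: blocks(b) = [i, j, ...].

blocks(b) = [1, 2, 4, 3, 5]

[1] create(c) — c=0 (map F..............)
[2] create(d) — c=0 d=1 (map FF.............)
[3] create(b) — b=2 c=0 d=1 (map FFF............)
[4] append(c, 2) — b=2 c=0,3,4 d=1 (map FFFFF..........)
[5] unlink(b) — c=0,3,4 d=1 (map FF.FF..........)
[6] unlink(d) — c=0,3,4 (map F..FF..........)
[7] create(b) — b=1 c=0,3,4 (map FF.FF..........)
[8] truncate(c, 2) — b=1 c=0,3 (map FF.F...........)
[9] append(b, 2) — b=1,2,4 c=0,3 (map FFFFF..........)
[10] unlink(c) — b=1,2,4 (map .FF.F..........)
[11] create(d) — b=1,2,4 d=0 (map FFF.F..........)
[12] append(b, 2) — b=1,2,4,3,5 d=0 (map FFFFFF.........)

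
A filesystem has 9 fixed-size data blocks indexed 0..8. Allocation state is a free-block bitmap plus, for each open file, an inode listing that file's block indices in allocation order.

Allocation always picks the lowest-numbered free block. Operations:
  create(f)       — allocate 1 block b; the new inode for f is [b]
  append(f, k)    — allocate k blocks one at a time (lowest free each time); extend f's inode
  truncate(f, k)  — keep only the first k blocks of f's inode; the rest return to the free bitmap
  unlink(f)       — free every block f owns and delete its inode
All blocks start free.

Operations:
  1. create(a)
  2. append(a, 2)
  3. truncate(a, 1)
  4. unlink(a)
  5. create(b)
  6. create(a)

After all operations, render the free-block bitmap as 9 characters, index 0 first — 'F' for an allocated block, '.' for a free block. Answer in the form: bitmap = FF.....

after create(a) → a:[0]  free=[F........]
after append(a, 2) → a:[0, 1, 2]  free=[FFF......]
after truncate(a, 1) → a:[0]  free=[F........]
after unlink(a) →   free=[.........]
after create(b) → b:[0]  free=[F........]
after create(a) → a:[1], b:[0]  free=[FF.......]

bitmap = FF.......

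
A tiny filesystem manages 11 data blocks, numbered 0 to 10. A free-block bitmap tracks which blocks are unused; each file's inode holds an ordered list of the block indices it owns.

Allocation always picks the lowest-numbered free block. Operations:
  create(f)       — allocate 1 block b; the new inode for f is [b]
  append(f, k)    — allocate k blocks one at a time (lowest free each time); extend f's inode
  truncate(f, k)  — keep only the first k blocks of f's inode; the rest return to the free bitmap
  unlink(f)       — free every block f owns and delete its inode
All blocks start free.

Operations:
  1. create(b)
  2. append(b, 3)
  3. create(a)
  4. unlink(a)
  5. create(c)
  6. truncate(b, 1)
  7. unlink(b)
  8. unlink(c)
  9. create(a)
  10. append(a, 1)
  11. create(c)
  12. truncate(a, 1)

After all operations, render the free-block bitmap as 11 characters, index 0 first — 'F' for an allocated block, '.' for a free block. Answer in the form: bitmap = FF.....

bitmap = F.F........

  1. create(b)  ⇒  F..........  {b→[0]}
  2. append(b, 3)  ⇒  FFFF.......  {b→[0, 1, 2, 3]}
  3. create(a)  ⇒  FFFFF......  {a→[4]; b→[0, 1, 2, 3]}
  4. unlink(a)  ⇒  FFFF.......  {b→[0, 1, 2, 3]}
  5. create(c)  ⇒  FFFFF......  {b→[0, 1, 2, 3]; c→[4]}
  6. truncate(b, 1)  ⇒  F...F......  {b→[0]; c→[4]}
  7. unlink(b)  ⇒  ....F......  {c→[4]}
  8. unlink(c)  ⇒  ...........  {}
  9. create(a)  ⇒  F..........  {a→[0]}
  10. append(a, 1)  ⇒  FF.........  {a→[0, 1]}
  11. create(c)  ⇒  FFF........  {a→[0, 1]; c→[2]}
  12. truncate(a, 1)  ⇒  F.F........  {a→[0]; c→[2]}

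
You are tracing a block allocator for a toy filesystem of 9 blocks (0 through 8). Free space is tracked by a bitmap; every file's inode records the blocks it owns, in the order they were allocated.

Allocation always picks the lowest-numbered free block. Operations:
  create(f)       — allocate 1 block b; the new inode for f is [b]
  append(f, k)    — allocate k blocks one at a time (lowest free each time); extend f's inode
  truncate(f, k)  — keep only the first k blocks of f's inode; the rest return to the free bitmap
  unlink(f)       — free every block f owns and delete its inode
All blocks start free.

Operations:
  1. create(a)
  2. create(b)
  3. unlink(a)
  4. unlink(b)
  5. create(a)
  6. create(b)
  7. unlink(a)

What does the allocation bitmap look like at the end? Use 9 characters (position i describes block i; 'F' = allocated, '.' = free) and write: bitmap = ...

after create(a) → a:[0]  free=[F........]
after create(b) → a:[0], b:[1]  free=[FF.......]
after unlink(a) → b:[1]  free=[.F.......]
after unlink(b) →   free=[.........]
after create(a) → a:[0]  free=[F........]
after create(b) → a:[0], b:[1]  free=[FF.......]
after unlink(a) → b:[1]  free=[.F.......]

bitmap = .F.......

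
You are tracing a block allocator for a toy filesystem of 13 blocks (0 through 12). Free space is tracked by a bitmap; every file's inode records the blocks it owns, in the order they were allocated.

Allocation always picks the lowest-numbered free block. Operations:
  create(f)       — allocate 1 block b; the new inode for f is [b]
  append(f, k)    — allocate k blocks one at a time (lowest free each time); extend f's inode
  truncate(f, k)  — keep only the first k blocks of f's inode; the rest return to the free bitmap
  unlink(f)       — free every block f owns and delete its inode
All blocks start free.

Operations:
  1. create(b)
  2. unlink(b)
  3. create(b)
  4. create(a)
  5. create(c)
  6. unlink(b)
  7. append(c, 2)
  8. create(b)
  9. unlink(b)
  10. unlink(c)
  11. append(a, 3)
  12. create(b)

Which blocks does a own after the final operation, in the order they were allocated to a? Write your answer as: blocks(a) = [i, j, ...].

blocks(a) = [1, 0, 2, 3]

[1] create(b) — b=0 (map F............)
[2] unlink(b) —  (map .............)
[3] create(b) — b=0 (map F............)
[4] create(a) — a=1 b=0 (map FF...........)
[5] create(c) — a=1 b=0 c=2 (map FFF..........)
[6] unlink(b) — a=1 c=2 (map .FF..........)
[7] append(c, 2) — a=1 c=2,0,3 (map FFFF.........)
[8] create(b) — a=1 b=4 c=2,0,3 (map FFFFF........)
[9] unlink(b) — a=1 c=2,0,3 (map FFFF.........)
[10] unlink(c) — a=1 (map .F...........)
[11] append(a, 3) — a=1,0,2,3 (map FFFF.........)
[12] create(b) — a=1,0,2,3 b=4 (map FFFFF........)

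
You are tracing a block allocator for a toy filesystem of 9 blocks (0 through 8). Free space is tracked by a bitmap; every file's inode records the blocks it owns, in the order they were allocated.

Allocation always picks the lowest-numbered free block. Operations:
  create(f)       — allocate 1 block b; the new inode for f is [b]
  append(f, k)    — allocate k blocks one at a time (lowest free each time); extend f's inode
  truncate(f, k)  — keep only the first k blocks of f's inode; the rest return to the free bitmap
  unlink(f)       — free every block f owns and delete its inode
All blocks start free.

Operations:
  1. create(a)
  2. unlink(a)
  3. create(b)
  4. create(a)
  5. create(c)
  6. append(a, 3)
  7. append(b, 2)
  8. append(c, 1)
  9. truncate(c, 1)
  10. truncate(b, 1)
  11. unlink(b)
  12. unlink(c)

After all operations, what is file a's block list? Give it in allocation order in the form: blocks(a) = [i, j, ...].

[1] create(a) — a=0 (map F........)
[2] unlink(a) —  (map .........)
[3] create(b) — b=0 (map F........)
[4] create(a) — a=1 b=0 (map FF.......)
[5] create(c) — a=1 b=0 c=2 (map FFF......)
[6] append(a, 3) — a=1,3,4,5 b=0 c=2 (map FFFFFF...)
[7] append(b, 2) — a=1,3,4,5 b=0,6,7 c=2 (map FFFFFFFF.)
[8] append(c, 1) — a=1,3,4,5 b=0,6,7 c=2,8 (map FFFFFFFFF)
[9] truncate(c, 1) — a=1,3,4,5 b=0,6,7 c=2 (map FFFFFFFF.)
[10] truncate(b, 1) — a=1,3,4,5 b=0 c=2 (map FFFFFF...)
[11] unlink(b) — a=1,3,4,5 c=2 (map .FFFFF...)
[12] unlink(c) — a=1,3,4,5 (map .F.FFF...)

blocks(a) = [1, 3, 4, 5]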